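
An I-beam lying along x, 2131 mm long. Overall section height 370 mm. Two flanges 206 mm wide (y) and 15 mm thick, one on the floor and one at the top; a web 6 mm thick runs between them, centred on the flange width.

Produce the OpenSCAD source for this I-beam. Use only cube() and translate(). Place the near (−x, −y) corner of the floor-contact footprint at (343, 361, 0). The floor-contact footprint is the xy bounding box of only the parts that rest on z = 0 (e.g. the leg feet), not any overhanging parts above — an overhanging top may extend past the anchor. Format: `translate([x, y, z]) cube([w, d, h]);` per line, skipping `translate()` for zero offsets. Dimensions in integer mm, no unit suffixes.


translate([343, 361, 0]) cube([2131, 206, 15]);
translate([343, 461, 15]) cube([2131, 6, 340]);
translate([343, 361, 355]) cube([2131, 206, 15]);


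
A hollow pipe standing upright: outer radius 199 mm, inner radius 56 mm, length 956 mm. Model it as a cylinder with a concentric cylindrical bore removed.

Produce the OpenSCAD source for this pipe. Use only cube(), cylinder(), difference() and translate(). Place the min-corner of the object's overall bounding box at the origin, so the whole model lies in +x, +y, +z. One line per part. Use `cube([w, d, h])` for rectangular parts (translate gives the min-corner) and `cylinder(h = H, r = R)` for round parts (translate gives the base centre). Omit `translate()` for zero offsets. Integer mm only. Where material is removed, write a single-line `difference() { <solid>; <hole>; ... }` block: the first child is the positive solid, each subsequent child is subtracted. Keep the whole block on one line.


difference() { translate([199, 199, 0]) cylinder(h = 956, r = 199); translate([199, 199, 0]) cylinder(h = 956, r = 56); }


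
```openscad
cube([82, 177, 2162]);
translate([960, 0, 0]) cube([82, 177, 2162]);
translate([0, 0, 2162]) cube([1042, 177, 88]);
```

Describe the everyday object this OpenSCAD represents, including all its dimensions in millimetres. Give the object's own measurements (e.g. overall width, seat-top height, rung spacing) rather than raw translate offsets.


A door frame. The clear opening is 878 mm wide and 2162 mm high. Two 82 mm wide jambs, 177 mm deep, stand either side of the opening from the floor to the top of the opening. A 88 mm thick head sits across the top of both jambs, spanning the full outside width of the frame.


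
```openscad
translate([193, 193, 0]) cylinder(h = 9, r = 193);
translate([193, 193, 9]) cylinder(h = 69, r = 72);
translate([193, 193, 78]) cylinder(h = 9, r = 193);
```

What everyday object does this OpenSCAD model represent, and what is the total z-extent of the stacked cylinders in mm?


A spool. The overall height is 87 mm.

Three coaxial cylinders, large–small–large — a spool. Two 9 mm flanges and a 69 mm core give 9 + 69 + 9 = 87 mm.


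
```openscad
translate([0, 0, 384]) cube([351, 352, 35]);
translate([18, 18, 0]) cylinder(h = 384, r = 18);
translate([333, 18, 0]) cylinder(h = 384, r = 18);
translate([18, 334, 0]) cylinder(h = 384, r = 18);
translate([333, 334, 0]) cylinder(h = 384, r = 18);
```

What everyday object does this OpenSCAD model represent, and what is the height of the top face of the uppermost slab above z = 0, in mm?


A stool. The seat height is 419 mm.

A 351×352×35 slab at z = 384 on four corner cylinders — a stool. The seat top is 384 + 35 = 419 mm.


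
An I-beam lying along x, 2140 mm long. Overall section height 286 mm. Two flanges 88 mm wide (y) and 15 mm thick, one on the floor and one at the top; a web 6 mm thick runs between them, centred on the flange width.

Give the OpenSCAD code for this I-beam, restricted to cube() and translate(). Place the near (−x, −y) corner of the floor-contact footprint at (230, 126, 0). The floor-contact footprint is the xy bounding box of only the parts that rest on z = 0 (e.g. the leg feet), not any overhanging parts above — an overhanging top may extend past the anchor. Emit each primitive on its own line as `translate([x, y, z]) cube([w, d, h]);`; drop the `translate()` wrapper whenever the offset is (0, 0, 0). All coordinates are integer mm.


translate([230, 126, 0]) cube([2140, 88, 15]);
translate([230, 167, 15]) cube([2140, 6, 256]);
translate([230, 126, 271]) cube([2140, 88, 15]);


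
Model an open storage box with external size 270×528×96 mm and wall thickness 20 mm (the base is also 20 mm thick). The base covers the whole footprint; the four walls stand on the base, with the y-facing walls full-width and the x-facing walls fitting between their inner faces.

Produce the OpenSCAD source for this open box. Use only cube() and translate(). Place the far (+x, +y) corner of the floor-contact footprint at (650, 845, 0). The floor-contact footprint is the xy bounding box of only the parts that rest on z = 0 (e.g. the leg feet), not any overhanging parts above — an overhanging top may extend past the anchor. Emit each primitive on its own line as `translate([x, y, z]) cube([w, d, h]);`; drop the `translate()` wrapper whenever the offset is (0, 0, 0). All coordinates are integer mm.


translate([380, 317, 0]) cube([270, 528, 20]);
translate([380, 317, 20]) cube([270, 20, 76]);
translate([380, 825, 20]) cube([270, 20, 76]);
translate([380, 337, 20]) cube([20, 488, 76]);
translate([630, 337, 20]) cube([20, 488, 76]);


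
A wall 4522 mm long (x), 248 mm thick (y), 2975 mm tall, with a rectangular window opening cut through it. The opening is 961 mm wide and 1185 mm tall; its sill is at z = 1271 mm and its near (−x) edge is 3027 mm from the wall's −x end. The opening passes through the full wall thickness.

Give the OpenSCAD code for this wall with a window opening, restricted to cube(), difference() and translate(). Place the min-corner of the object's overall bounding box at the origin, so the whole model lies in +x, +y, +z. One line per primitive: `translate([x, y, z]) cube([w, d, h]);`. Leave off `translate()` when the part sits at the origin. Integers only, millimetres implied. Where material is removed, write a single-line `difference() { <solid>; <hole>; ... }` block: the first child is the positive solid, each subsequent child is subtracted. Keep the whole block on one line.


difference() { cube([4522, 248, 2975]); translate([3027, 0, 1271]) cube([961, 248, 1185]); }


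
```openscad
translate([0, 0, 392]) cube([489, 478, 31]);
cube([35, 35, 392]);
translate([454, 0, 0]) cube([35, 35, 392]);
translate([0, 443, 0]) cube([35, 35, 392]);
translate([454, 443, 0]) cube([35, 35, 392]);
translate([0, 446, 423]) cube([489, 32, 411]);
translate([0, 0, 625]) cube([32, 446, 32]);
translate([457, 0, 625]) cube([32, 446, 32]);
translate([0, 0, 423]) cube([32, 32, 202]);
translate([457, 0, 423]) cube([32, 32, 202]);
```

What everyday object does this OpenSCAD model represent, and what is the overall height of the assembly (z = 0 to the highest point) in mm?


A chair. The overall height is 834 mm.

A slab on four corner posts with a tall panel at the back — a chair. The seat slab sits at z = 392 with thickness 31, and the 411 mm backrest starts at the seat top, so the overall height is 392 + 31 + 411 = 834 mm.


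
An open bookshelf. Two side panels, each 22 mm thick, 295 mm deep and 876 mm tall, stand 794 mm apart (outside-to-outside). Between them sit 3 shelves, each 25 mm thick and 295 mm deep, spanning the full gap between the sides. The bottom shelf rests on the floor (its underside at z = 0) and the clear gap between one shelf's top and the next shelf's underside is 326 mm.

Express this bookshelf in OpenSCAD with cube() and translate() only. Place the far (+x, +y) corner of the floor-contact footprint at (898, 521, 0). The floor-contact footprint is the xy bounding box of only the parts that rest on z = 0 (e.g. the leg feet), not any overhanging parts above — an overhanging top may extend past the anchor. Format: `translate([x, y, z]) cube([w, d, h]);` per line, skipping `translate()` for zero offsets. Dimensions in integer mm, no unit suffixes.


translate([104, 226, 0]) cube([22, 295, 876]);
translate([876, 226, 0]) cube([22, 295, 876]);
translate([126, 226, 0]) cube([750, 295, 25]);
translate([126, 226, 351]) cube([750, 295, 25]);
translate([126, 226, 702]) cube([750, 295, 25]);


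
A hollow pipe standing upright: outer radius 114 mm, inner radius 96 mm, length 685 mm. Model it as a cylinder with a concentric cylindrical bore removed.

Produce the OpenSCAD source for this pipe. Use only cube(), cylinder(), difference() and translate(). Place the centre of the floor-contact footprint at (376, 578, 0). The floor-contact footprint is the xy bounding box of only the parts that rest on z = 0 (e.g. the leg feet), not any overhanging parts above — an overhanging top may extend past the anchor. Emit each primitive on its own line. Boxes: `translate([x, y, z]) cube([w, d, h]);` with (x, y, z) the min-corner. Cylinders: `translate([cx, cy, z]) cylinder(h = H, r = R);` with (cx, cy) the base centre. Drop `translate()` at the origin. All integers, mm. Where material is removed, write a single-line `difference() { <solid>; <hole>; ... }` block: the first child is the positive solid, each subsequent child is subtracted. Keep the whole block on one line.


difference() { translate([376, 578, 0]) cylinder(h = 685, r = 114); translate([376, 578, 0]) cylinder(h = 685, r = 96); }


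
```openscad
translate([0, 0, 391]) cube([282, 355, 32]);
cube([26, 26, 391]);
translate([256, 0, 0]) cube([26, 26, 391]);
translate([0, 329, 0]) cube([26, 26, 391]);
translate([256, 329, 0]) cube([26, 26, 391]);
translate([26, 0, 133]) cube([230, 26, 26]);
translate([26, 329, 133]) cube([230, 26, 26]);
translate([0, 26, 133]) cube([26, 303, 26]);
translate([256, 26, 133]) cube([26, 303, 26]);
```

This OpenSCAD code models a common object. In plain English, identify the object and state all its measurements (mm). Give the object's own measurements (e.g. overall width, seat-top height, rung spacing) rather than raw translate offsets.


A four-legged stool. The seat is a 282×355×32 mm slab whose top surface is at z = 423 mm; four square legs, each 26×26 mm in cross-section, run from the floor (z = 0) to the underside of the seat, each flush with a corner of the seat. Four stretchers, 26 mm wide and 26 mm tall, connect adjacent legs with their undersides at z = 133 mm, each running between the inner faces of the legs it joins and aligned with the legs' outer faces on the other axis.


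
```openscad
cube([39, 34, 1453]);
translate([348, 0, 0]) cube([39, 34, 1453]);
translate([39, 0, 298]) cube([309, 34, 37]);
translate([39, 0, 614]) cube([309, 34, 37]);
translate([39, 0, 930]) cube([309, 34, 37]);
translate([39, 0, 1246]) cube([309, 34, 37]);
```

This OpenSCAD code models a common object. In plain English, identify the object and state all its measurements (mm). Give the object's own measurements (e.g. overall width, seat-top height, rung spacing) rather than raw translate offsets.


A straight ladder. Two 39×34 mm vertical rails, 1453 mm tall, stand 387 mm apart (outside-to-outside) with their front faces coplanar on the −y side. 4 rungs, each 34 mm deep and 37 mm tall, span between the inner faces of the rails, front faces flush with the rails. The lowest rung's underside is at z = 298 mm and rungs are spaced 316 mm apart (underside to underside).


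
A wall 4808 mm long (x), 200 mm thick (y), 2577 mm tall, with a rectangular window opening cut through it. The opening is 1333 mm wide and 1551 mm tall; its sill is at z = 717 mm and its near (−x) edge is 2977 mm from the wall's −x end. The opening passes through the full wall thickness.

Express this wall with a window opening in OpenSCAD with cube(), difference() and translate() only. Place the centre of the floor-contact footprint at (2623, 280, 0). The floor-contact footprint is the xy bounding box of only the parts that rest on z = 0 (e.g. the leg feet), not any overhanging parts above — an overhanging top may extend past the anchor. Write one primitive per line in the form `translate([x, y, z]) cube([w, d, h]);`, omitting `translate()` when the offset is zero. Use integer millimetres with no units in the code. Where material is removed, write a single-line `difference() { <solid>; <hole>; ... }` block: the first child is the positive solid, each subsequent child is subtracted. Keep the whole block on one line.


difference() { translate([219, 180, 0]) cube([4808, 200, 2577]); translate([3196, 180, 717]) cube([1333, 200, 1551]); }


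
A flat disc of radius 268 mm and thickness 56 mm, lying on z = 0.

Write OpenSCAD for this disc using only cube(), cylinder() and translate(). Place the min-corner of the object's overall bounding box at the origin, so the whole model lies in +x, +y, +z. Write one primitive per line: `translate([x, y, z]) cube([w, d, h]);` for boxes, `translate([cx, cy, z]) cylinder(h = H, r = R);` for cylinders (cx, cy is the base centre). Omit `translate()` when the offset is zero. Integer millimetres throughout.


translate([268, 268, 0]) cylinder(h = 56, r = 268);


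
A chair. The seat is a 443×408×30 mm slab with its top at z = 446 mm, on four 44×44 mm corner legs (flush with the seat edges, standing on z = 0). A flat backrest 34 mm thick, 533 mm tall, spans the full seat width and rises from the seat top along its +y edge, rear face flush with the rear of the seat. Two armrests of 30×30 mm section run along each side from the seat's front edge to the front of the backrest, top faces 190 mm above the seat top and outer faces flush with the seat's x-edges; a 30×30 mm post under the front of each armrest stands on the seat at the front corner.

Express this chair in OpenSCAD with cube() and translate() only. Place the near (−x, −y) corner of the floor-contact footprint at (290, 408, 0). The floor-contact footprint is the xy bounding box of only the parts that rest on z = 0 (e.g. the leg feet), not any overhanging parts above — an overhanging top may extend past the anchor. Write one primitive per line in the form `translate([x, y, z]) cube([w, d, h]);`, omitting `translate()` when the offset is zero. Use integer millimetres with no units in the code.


translate([290, 408, 416]) cube([443, 408, 30]);
translate([290, 408, 0]) cube([44, 44, 416]);
translate([689, 408, 0]) cube([44, 44, 416]);
translate([290, 772, 0]) cube([44, 44, 416]);
translate([689, 772, 0]) cube([44, 44, 416]);
translate([290, 782, 446]) cube([443, 34, 533]);
translate([290, 408, 606]) cube([30, 374, 30]);
translate([703, 408, 606]) cube([30, 374, 30]);
translate([290, 408, 446]) cube([30, 30, 160]);
translate([703, 408, 446]) cube([30, 30, 160]);


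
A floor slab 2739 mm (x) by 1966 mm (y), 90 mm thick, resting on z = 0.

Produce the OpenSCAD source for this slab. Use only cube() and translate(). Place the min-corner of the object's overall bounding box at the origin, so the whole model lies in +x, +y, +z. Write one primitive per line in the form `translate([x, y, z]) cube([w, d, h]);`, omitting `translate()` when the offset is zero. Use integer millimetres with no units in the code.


cube([2739, 1966, 90]);


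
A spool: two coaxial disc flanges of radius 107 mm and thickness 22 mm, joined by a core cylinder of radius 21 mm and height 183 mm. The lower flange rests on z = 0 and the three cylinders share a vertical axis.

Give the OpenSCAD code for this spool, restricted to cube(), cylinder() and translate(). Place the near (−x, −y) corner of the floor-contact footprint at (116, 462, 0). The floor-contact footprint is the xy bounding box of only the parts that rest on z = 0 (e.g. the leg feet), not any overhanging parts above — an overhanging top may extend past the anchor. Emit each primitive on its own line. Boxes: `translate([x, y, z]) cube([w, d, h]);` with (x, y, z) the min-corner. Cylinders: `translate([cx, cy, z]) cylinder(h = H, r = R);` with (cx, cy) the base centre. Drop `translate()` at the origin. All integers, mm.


translate([223, 569, 0]) cylinder(h = 22, r = 107);
translate([223, 569, 22]) cylinder(h = 183, r = 21);
translate([223, 569, 205]) cylinder(h = 22, r = 107);


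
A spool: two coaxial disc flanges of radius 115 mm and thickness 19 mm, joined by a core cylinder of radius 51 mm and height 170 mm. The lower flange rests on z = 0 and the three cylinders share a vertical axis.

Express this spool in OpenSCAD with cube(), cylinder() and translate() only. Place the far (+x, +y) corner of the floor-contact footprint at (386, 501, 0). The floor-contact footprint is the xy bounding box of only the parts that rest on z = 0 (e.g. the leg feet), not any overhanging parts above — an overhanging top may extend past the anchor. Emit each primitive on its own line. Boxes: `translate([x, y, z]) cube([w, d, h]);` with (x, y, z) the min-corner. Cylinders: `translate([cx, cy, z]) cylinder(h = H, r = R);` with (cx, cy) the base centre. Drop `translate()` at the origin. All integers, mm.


translate([271, 386, 0]) cylinder(h = 19, r = 115);
translate([271, 386, 19]) cylinder(h = 170, r = 51);
translate([271, 386, 189]) cylinder(h = 19, r = 115);


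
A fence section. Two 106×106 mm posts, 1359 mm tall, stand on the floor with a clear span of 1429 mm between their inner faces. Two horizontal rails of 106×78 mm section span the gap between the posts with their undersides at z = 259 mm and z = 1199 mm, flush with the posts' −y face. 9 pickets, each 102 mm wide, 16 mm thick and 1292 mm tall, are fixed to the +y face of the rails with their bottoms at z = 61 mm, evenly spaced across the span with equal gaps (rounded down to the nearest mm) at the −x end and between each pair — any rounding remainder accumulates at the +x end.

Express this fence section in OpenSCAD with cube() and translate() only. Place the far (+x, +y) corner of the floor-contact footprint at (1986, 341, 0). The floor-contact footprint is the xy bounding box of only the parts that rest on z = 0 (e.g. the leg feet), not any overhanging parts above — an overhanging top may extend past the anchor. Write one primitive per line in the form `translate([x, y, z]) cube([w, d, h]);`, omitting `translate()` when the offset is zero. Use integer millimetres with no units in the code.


translate([345, 235, 0]) cube([106, 106, 1359]);
translate([1880, 235, 0]) cube([106, 106, 1359]);
translate([451, 235, 259]) cube([1429, 106, 78]);
translate([451, 235, 1199]) cube([1429, 106, 78]);
translate([502, 341, 61]) cube([102, 16, 1292]);
translate([655, 341, 61]) cube([102, 16, 1292]);
translate([808, 341, 61]) cube([102, 16, 1292]);
translate([961, 341, 61]) cube([102, 16, 1292]);
translate([1114, 341, 61]) cube([102, 16, 1292]);
translate([1267, 341, 61]) cube([102, 16, 1292]);
translate([1420, 341, 61]) cube([102, 16, 1292]);
translate([1573, 341, 61]) cube([102, 16, 1292]);
translate([1726, 341, 61]) cube([102, 16, 1292]);


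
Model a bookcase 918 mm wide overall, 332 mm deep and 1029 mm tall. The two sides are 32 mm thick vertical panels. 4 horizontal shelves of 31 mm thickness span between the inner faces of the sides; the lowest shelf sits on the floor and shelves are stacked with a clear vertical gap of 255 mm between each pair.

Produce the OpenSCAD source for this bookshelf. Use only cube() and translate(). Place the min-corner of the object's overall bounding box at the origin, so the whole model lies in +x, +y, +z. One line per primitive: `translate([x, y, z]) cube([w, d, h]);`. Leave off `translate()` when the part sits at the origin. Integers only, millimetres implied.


cube([32, 332, 1029]);
translate([886, 0, 0]) cube([32, 332, 1029]);
translate([32, 0, 0]) cube([854, 332, 31]);
translate([32, 0, 286]) cube([854, 332, 31]);
translate([32, 0, 572]) cube([854, 332, 31]);
translate([32, 0, 858]) cube([854, 332, 31]);


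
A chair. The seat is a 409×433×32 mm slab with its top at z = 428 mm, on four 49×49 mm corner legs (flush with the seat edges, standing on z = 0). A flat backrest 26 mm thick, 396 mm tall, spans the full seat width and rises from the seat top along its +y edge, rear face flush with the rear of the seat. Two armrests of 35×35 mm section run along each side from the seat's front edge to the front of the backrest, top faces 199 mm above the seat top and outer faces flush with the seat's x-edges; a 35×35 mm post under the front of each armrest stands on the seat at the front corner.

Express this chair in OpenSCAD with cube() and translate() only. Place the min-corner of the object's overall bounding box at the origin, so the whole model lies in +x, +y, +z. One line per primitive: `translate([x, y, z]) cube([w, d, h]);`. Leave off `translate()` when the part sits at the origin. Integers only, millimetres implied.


translate([0, 0, 396]) cube([409, 433, 32]);
cube([49, 49, 396]);
translate([360, 0, 0]) cube([49, 49, 396]);
translate([0, 384, 0]) cube([49, 49, 396]);
translate([360, 384, 0]) cube([49, 49, 396]);
translate([0, 407, 428]) cube([409, 26, 396]);
translate([0, 0, 592]) cube([35, 407, 35]);
translate([374, 0, 592]) cube([35, 407, 35]);
translate([0, 0, 428]) cube([35, 35, 164]);
translate([374, 0, 428]) cube([35, 35, 164]);


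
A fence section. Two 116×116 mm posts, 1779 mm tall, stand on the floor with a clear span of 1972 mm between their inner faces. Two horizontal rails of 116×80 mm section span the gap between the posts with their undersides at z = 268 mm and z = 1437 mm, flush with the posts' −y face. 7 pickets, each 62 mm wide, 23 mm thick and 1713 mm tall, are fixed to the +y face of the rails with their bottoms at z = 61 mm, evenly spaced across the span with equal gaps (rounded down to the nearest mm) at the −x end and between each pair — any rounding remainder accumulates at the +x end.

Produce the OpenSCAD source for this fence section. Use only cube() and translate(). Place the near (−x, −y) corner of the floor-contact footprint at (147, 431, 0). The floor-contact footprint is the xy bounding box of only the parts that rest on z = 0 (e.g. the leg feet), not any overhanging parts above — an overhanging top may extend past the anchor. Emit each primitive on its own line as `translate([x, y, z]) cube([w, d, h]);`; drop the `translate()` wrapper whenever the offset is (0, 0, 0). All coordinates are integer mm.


translate([147, 431, 0]) cube([116, 116, 1779]);
translate([2235, 431, 0]) cube([116, 116, 1779]);
translate([263, 431, 268]) cube([1972, 116, 80]);
translate([263, 431, 1437]) cube([1972, 116, 80]);
translate([455, 547, 61]) cube([62, 23, 1713]);
translate([709, 547, 61]) cube([62, 23, 1713]);
translate([963, 547, 61]) cube([62, 23, 1713]);
translate([1217, 547, 61]) cube([62, 23, 1713]);
translate([1471, 547, 61]) cube([62, 23, 1713]);
translate([1725, 547, 61]) cube([62, 23, 1713]);
translate([1979, 547, 61]) cube([62, 23, 1713]);


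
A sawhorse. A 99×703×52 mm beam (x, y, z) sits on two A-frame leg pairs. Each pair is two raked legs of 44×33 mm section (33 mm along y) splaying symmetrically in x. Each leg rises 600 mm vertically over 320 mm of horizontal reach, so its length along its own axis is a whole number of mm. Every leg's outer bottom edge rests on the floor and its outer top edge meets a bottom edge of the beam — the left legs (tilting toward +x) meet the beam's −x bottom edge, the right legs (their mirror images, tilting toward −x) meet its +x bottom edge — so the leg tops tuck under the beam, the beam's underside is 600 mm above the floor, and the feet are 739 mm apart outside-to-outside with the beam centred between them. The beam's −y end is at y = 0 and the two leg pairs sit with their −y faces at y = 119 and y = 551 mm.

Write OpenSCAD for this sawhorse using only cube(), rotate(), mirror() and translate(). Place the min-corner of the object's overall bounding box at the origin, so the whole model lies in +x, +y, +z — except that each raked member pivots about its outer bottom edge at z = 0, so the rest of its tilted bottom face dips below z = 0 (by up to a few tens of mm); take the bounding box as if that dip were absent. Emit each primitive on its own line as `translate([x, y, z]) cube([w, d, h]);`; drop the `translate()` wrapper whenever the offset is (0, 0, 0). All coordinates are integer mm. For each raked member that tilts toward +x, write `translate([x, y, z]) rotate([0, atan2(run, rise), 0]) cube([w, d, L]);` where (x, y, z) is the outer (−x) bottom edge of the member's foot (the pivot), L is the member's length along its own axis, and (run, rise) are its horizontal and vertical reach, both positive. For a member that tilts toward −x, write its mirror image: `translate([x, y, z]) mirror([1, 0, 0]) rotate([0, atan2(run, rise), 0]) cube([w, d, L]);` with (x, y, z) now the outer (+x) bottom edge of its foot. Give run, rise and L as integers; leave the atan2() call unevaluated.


// leg length = √(320² + 600²) = 680
// right-leg outer foot x = 2·320 + 99 = 739
// beam min-corner = (320, 0, 600)
translate([320, 0, 600]) cube([99, 703, 52]);
translate([0, 119, 0]) rotate([0, atan2(320, 600), 0]) cube([44, 33, 680]);
translate([739, 119, 0]) mirror([1, 0, 0]) rotate([0, atan2(320, 600), 0]) cube([44, 33, 680]);
translate([0, 551, 0]) rotate([0, atan2(320, 600), 0]) cube([44, 33, 680]);
translate([739, 551, 0]) mirror([1, 0, 0]) rotate([0, atan2(320, 600), 0]) cube([44, 33, 680]);


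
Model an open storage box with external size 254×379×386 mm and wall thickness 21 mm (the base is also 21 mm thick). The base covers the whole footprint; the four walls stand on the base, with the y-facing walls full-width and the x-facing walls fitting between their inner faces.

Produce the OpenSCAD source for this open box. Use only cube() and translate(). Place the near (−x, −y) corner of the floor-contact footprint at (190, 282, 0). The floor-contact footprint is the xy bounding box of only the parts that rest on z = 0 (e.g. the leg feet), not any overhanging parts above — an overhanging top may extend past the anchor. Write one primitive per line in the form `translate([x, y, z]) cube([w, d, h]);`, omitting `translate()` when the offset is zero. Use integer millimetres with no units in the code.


translate([190, 282, 0]) cube([254, 379, 21]);
translate([190, 282, 21]) cube([254, 21, 365]);
translate([190, 640, 21]) cube([254, 21, 365]);
translate([190, 303, 21]) cube([21, 337, 365]);
translate([423, 303, 21]) cube([21, 337, 365]);


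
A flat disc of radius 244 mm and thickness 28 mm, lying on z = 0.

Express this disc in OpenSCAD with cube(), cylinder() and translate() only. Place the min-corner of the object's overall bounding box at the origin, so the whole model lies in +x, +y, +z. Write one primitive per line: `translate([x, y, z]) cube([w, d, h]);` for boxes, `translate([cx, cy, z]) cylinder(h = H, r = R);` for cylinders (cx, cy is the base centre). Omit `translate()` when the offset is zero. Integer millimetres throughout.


translate([244, 244, 0]) cylinder(h = 28, r = 244);


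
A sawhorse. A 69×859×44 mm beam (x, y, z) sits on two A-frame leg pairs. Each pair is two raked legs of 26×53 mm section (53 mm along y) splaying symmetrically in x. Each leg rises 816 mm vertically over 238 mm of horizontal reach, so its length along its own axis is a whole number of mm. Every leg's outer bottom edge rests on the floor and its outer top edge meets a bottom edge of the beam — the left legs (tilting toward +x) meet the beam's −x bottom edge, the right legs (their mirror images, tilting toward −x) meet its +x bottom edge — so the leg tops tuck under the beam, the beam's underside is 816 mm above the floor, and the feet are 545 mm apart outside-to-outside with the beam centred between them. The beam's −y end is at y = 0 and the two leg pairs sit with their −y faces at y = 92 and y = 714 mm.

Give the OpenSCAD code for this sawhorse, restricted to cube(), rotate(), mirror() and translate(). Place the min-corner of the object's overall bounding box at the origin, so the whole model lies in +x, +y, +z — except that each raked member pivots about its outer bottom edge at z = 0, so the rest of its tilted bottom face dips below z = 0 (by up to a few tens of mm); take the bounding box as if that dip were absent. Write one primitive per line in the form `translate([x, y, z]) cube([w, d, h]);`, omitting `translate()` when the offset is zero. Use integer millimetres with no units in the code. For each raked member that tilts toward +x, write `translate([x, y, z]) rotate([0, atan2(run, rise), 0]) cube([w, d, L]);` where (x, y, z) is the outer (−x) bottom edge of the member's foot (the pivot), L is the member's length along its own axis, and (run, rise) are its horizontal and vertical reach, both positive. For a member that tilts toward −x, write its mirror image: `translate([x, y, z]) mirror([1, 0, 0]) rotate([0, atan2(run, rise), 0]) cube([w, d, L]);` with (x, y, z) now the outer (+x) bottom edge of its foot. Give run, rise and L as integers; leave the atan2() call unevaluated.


translate([238, 0, 816]) cube([69, 859, 44]);
translate([0, 92, 0]) rotate([0, atan2(238, 816), 0]) cube([26, 53, 850]);
translate([545, 92, 0]) mirror([1, 0, 0]) rotate([0, atan2(238, 816), 0]) cube([26, 53, 850]);
translate([0, 714, 0]) rotate([0, atan2(238, 816), 0]) cube([26, 53, 850]);
translate([545, 714, 0]) mirror([1, 0, 0]) rotate([0, atan2(238, 816), 0]) cube([26, 53, 850]);


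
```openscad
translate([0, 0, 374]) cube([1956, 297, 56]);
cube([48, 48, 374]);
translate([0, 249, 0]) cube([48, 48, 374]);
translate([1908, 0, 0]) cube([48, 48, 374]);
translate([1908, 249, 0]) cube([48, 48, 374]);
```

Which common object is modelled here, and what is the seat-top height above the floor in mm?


A bench. The seat-top height is 430 mm.

A long slab on four corner posts — a bench. The slab sits at z = 374 with thickness 56, so the top is 374 + 56 = 430 mm.


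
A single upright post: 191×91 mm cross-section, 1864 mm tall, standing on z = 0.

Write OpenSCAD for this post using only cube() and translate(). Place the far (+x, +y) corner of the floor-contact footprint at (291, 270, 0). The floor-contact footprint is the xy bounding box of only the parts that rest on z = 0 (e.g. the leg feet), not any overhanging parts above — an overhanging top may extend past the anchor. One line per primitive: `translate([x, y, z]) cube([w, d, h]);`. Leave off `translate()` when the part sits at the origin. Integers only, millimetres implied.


translate([100, 179, 0]) cube([191, 91, 1864]);


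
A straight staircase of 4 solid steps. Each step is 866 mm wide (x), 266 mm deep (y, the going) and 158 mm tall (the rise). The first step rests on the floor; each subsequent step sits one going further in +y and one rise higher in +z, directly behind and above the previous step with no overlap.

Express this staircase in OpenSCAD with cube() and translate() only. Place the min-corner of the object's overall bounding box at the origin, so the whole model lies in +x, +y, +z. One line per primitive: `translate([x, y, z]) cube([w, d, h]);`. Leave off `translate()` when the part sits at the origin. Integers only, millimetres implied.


cube([866, 266, 158]);
translate([0, 266, 158]) cube([866, 266, 158]);
translate([0, 532, 316]) cube([866, 266, 158]);
translate([0, 798, 474]) cube([866, 266, 158]);


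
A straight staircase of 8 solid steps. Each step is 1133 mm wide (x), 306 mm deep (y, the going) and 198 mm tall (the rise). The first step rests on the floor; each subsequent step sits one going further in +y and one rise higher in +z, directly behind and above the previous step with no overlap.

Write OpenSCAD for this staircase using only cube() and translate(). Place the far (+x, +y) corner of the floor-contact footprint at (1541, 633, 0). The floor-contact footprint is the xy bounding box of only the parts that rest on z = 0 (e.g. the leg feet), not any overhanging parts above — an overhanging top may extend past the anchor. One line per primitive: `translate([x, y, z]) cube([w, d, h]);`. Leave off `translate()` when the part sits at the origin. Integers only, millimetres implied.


translate([408, 327, 0]) cube([1133, 306, 198]);
translate([408, 633, 198]) cube([1133, 306, 198]);
translate([408, 939, 396]) cube([1133, 306, 198]);
translate([408, 1245, 594]) cube([1133, 306, 198]);
translate([408, 1551, 792]) cube([1133, 306, 198]);
translate([408, 1857, 990]) cube([1133, 306, 198]);
translate([408, 2163, 1188]) cube([1133, 306, 198]);
translate([408, 2469, 1386]) cube([1133, 306, 198]);


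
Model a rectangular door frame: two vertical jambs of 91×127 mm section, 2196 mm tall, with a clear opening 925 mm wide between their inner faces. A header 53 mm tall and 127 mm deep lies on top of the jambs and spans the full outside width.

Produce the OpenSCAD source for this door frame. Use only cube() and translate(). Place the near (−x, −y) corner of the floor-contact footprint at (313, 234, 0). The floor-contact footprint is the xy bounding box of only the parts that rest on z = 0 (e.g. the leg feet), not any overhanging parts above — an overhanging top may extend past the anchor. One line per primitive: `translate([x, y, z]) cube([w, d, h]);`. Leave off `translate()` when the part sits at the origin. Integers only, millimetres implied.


translate([313, 234, 0]) cube([91, 127, 2196]);
translate([1329, 234, 0]) cube([91, 127, 2196]);
translate([313, 234, 2196]) cube([1107, 127, 53]);


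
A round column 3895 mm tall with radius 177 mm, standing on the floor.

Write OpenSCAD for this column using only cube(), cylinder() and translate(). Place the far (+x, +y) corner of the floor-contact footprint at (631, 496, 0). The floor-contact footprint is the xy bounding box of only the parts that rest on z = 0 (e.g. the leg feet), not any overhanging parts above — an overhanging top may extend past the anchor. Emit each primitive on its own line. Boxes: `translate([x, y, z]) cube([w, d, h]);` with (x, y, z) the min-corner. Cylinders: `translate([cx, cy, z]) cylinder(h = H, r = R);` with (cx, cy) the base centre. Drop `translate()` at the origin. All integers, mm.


translate([454, 319, 0]) cylinder(h = 3895, r = 177);


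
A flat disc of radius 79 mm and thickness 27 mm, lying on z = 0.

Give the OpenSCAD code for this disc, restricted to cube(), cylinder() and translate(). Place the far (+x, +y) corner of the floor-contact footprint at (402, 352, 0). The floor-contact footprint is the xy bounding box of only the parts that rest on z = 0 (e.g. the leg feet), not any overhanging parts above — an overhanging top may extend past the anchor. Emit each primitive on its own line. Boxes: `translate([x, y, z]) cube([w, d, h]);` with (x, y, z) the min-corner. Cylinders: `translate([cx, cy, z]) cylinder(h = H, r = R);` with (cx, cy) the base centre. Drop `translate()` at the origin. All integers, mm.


translate([323, 273, 0]) cylinder(h = 27, r = 79);


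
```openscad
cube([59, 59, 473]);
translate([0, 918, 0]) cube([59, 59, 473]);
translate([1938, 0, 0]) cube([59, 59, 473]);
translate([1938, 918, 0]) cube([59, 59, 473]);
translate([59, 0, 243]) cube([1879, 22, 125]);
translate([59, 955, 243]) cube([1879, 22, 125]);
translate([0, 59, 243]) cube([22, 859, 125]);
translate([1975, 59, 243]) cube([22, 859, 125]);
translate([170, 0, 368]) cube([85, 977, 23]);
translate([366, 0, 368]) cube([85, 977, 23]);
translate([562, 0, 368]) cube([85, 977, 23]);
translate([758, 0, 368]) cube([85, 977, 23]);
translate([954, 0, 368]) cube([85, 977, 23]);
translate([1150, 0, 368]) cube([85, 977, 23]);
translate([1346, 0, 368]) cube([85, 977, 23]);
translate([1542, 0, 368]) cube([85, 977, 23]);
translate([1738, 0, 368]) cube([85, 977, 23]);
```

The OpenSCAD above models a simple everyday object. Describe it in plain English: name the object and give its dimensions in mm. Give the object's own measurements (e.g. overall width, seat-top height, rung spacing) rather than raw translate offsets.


A bed frame 1997 mm long (x) by 977 mm wide (y). Four 59×59 mm corner posts, 473 mm tall, at the corners of the footprint. Four rails of 22 mm thickness and 125 mm height run between adjacent posts with their undersides at z = 243 mm, their outer faces flush with the outside of the frame (the two x-running rails run between the posts' inner faces; the two y-running rails run between the posts' inner faces). 9 slats, each 85 mm wide (x) and 23 mm thick, lie across the top of the two x-running rails, running the full 977 mm width of the frame in y; along x they sit between the end posts with a 111 mm gap after the −x posts and between neighbouring slats, leaving 115 mm before the +x posts.


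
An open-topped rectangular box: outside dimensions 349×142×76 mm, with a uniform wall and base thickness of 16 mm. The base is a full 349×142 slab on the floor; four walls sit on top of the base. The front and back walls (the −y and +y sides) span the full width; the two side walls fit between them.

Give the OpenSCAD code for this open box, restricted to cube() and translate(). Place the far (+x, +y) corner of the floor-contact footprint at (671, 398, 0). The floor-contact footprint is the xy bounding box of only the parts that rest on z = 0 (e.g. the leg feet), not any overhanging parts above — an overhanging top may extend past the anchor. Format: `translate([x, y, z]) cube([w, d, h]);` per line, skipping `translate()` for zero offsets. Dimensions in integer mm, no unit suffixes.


translate([322, 256, 0]) cube([349, 142, 16]);
translate([322, 256, 16]) cube([349, 16, 60]);
translate([322, 382, 16]) cube([349, 16, 60]);
translate([322, 272, 16]) cube([16, 110, 60]);
translate([655, 272, 16]) cube([16, 110, 60]);


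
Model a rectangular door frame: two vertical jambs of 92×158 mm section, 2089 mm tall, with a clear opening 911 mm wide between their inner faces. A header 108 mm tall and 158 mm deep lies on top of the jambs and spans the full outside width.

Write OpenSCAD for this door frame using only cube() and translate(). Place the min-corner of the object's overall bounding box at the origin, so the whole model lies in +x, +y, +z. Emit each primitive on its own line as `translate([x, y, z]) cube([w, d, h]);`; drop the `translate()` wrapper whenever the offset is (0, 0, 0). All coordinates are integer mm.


cube([92, 158, 2089]);
translate([1003, 0, 0]) cube([92, 158, 2089]);
translate([0, 0, 2089]) cube([1095, 158, 108]);


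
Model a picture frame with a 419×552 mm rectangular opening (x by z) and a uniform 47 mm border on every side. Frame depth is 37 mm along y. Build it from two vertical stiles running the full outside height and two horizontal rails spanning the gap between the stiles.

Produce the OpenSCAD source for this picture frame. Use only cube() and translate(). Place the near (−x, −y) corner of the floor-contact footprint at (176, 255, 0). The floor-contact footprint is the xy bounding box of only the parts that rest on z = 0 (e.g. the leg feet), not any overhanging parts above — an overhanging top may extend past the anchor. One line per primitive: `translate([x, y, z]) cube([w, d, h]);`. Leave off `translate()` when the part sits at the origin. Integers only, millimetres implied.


translate([176, 255, 0]) cube([47, 37, 646]);
translate([642, 255, 0]) cube([47, 37, 646]);
translate([223, 255, 0]) cube([419, 37, 47]);
translate([223, 255, 599]) cube([419, 37, 47]);


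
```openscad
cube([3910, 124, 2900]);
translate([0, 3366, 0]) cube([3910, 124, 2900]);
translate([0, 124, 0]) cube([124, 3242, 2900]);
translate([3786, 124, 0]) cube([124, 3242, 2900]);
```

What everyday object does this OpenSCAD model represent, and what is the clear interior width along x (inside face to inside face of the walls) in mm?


A house (or room) frame. The interior width is 3662 mm.

Four 2900 mm walls enclosing a rectangle with no floor or roof — a room or house frame. Outside width is 3910 mm and wall thickness is 124 mm, so the interior width is 3910 − 2 × 124 = 3662 mm.


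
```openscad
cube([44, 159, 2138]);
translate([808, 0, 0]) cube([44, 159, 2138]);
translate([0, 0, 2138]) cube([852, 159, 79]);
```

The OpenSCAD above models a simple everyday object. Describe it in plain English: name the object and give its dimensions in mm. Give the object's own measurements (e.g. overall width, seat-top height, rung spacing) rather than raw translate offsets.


A door frame. The clear opening is 764 mm wide and 2138 mm high. Two 44 mm wide jambs, 159 mm deep, stand either side of the opening from the floor to the top of the opening. A 79 mm thick head sits across the top of both jambs, spanning the full outside width of the frame.
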